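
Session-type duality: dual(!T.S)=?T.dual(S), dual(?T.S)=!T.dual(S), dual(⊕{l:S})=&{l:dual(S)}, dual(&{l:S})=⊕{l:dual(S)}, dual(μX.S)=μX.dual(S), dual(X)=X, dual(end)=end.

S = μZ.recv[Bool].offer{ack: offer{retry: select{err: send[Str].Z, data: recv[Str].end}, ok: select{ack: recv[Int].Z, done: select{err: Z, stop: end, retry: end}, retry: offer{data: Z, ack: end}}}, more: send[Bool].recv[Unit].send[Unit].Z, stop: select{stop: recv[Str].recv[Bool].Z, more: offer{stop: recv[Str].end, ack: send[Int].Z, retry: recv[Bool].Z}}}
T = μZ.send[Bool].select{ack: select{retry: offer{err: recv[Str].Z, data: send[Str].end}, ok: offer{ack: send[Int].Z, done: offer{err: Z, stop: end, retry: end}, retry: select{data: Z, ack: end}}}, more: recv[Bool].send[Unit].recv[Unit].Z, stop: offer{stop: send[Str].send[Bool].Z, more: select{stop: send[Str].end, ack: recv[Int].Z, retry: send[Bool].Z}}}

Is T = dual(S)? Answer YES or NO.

YES

μZ vs μZ  ok (rec unchanged)
  recv[Bool] vs send[Bool]  ok
    offer{ack,more,stop} vs select{ack,more,stop}  ok labels match
      [ack]
        offer{retry,ok} vs select{retry,ok}  ok labels match
          [retry]
            select{err,data} vs offer{err,data}  ok labels match
              [err]
                send[Str] vs recv[Str]  ok
                  Z vs Z  ok
              [data]
                recv[Str] vs send[Str]  ok
                  end vs end  ok
          [ok]
            select{ack,done,retry} vs offer{ack,done,retry}  ok labels match
              [ack]
                recv[Int] vs send[Int]  ok
                  Z vs Z  ok
              [done]
                select{err,stop,retry} vs offer{err,stop,retry}  ok labels match
                  [err]
                    Z vs Z  ok
                  [stop]
                    end vs end  ok
                  [retry]
                    end vs end  ok
              [retry]
                offer{data,ack} vs select{data,ack}  ok labels match
                  [data]
                    Z vs Z  ok
                  [ack]
                    end vs end  ok
      [more]
        send[Bool] vs recv[Bool]  ok
          recv[Unit] vs send[Unit]  ok
            send[Unit] vs recv[Unit]  ok
              Z vs Z  ok
      [stop]
        select{stop,more} vs offer{stop,more}  ok labels match
          [stop]
            recv[Str] vs send[Str]  ok
              recv[Bool] vs send[Bool]  ok
                Z vs Z  ok
          [more]
            offer{stop,ack,retry} vs select{stop,ack,retry}  ok labels match
              [stop]
                recv[Str] vs send[Str]  ok
                  end vs end  ok
              [ack]
                send[Int] vs recv[Int]  ok
                  Z vs Z  ok
              [retry]
                recv[Bool] vs send[Bool]  ok
                  Z vs Z  ok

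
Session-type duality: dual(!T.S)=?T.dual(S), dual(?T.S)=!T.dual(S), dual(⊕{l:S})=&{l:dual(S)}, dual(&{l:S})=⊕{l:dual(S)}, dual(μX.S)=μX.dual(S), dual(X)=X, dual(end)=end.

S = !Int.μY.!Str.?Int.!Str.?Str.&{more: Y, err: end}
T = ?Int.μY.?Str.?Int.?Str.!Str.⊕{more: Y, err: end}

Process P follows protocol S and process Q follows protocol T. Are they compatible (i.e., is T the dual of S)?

!Int ‖ ?Int  match
  μY ‖ μY  match (binder kept)
    !Str ‖ ?Str  match
      ?Int ‖ ?Int  ✗ same direction on both sides — not dual

NO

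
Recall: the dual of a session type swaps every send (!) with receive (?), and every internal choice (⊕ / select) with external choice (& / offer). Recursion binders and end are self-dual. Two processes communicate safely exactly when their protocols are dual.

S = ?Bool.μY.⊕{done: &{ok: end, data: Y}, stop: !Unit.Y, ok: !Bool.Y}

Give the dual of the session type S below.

?Bool → !Bool
  μY → μY  (μ self-dual)
    ⊕{done,stop,ok} → &{done,stop,ok}  (internal→external)
      [done]
        &{ok,data} → ⊕{ok,data}  (&→⊕)
          [ok]
            end self-dual
          [data]
            Y self-dual
      [stop]
        !Unit → ?Unit
          Y self-dual
      [ok]
        !Bool → ?Bool
          Y self-dual

!Bool.μY.&{done: ⊕{ok: end, data: Y}, stop: ?Unit.Y, ok: ?Bool.Y}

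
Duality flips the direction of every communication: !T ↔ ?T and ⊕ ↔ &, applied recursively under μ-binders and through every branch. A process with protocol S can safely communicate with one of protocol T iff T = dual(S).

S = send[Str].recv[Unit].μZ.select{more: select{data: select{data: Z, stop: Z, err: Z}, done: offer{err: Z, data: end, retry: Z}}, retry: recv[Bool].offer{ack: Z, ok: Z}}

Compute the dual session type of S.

recv[Str].send[Unit].μZ.offer{more: offer{data: offer{data: Z, stop: Z, err: Z}, done: select{err: Z, data: end, retry: Z}}, retry: send[Bool].select{ack: Z, ok: Z}}

send[Str] ↦ recv[Str]
  recv[Unit] ↦ send[Unit]
    μZ ↦ μZ  (μ self-dual)
      select{more,retry} ↦ offer{more,retry}  (⊕→&)
        [more]
          select{data,done} ↦ offer{data,done}  (⊕→&)
            [data]
              select{data,stop,err} ↦ offer{data,stop,err}  (⊕→&)
                [data]
                  dual(Z) = Z
                [stop]
                  dual(Z) = Z
                [err]
                  dual(Z) = Z
            [done]
              offer{err,data,retry} ↦ select{err,data,retry}  (offer→select)
                [err]
                  dual(Z) = Z
                [data]
                  dual(end) = end
                [retry]
                  dual(Z) = Z
        [retry]
          recv[Bool] ↦ send[Bool]
            offer{ack,ok} ↦ select{ack,ok}  (offer→select)
              [ack]
                dual(Z) = Z
              [ok]
                dual(Z) = Z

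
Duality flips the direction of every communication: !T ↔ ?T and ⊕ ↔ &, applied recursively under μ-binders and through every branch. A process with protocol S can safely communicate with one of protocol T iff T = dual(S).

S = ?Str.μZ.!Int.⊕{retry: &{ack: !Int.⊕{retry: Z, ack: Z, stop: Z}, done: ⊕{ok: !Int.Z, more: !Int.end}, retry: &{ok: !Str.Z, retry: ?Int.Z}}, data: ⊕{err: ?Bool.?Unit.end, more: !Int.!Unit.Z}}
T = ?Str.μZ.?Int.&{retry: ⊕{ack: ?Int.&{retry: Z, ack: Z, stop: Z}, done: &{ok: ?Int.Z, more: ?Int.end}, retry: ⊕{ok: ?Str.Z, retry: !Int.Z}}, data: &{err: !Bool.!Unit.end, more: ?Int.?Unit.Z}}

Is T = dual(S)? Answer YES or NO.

?Str ‖ ?Str  ✗ same direction on both sides — not dual

NO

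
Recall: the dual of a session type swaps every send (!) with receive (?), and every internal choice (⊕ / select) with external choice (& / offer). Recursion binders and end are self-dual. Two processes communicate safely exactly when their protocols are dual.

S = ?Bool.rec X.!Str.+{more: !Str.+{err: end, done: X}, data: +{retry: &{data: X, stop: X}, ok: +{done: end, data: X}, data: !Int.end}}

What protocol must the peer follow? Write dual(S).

?Bool → !Bool
  rec X → rec X  (μ self-dual)
    !Str → ?Str
      +{more,data} → &{more,data}  (internal→external)
        case more:
          !Str → ?Str
            +{err,done} → &{err,done}  (internal→external)
              case err:
                end self-dual
              case done:
                X self-dual
        case data:
          +{retry,ok,data} → &{retry,ok,data}  (internal→external)
            case retry:
              &{data,stop} → +{data,stop}  (offer→select)
                case data:
                  X self-dual
                case stop:
                  X self-dual
            case ok:
              +{done,data} → &{done,data}  (internal→external)
                case done:
                  end self-dual
                case data:
                  X self-dual
            case data:
              !Int → ?Int
                end self-dual

!Bool.rec X.?Str.&{more: ?Str.&{err: end, done: X}, data: &{retry: +{data: X, stop: X}, ok: &{done: end, data: X}, data: ?Int.end}}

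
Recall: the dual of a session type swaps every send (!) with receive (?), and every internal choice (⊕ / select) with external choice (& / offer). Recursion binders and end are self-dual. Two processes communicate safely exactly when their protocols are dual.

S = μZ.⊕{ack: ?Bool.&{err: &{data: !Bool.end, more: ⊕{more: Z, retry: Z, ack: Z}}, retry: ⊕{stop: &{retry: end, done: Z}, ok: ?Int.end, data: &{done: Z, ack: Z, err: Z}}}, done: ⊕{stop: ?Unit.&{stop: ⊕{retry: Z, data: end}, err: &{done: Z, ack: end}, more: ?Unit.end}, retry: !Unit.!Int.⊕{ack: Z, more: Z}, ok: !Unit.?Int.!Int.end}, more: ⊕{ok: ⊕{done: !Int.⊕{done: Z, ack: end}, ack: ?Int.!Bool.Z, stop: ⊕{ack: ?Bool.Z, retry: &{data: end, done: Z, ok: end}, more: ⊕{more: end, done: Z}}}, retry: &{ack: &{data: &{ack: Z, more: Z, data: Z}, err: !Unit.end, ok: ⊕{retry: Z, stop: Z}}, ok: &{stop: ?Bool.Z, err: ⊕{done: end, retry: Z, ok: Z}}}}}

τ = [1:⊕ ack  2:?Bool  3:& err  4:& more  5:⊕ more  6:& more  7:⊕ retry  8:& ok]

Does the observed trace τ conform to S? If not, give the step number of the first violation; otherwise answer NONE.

6

@1 ⊕ ack  ok  now at ?Bool.&{err: &{data: !Bool.end, more: ⊕{more: μZ.…, retry: μZ.…, ack: μZ.…}}, retry: ⊕{stop: &{retry: end, done: μZ.…}, ok: ?Int.end, data: &{done: μZ.…, ack: μZ.…, err: μZ.…}}}
@2 ?Bool  ok  now at &{err: &{data: !Bool.end, more: ⊕{more: μZ.…, retry: μZ.…, ack: μZ.…}}, retry: ⊕{stop: &{retry: end, done: μZ.…}, ok: ?Int.end, data: &{done: μZ.…, ack: μZ.…, err: μZ.…}}}
@3 & err  ok  now at &{data: !Bool.end, more: ⊕{more: μZ.…, retry: μZ.…, ack: μZ.…}}
@4 & more  ok  now at ⊕{more: μZ.…, retry: μZ.…, ack: μZ.…}
@5 ⊕ more  ok  now at μZ.…
@6 got & more, protocol expects ⊕ ack or ⊕ done or ⊕ more  ✗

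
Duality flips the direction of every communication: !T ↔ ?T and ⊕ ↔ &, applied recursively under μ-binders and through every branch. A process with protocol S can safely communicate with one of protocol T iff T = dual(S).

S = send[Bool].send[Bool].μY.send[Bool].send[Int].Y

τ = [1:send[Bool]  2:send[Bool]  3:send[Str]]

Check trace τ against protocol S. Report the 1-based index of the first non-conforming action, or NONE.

step 1: send[Bool]  ✓  now at send[Bool].μY.…
step 2: send[Bool]  ✓  now at μY.…
step 3: got send[Str], protocol expects send[Bool]  ✗

3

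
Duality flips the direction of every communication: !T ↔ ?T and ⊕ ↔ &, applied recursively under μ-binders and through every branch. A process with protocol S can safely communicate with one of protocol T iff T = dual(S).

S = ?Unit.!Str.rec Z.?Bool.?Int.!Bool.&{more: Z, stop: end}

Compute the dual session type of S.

!Unit.?Str.rec Z.!Bool.!Int.?Bool.+{more: Z, stop: end}

?Unit ↦ !Unit
  !Str ↦ ?Str
    rec Z ↦ rec Z  (rec unchanged)
      ?Bool ↦ !Bool
        ?Int ↦ !Int
          !Bool ↦ ?Bool
            &{more,stop} ↦ +{more,stop}  (external→internal)
              [more]
                Z self-dual
              [stop]
                end self-dual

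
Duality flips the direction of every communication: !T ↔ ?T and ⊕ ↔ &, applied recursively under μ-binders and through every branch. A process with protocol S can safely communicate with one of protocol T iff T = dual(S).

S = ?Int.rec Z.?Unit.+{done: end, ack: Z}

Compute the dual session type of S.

!Int.rec Z.!Unit.&{done: end, ack: Z}

?Int ↦ !Int
  rec Z ↦ rec Z  (binder kept)
    ?Unit ↦ !Unit
      +{done,ack} ↦ &{done,ack}  (select→offer)
        [done]
          dual(end) = end
        [ack]
          dual(Z) = Z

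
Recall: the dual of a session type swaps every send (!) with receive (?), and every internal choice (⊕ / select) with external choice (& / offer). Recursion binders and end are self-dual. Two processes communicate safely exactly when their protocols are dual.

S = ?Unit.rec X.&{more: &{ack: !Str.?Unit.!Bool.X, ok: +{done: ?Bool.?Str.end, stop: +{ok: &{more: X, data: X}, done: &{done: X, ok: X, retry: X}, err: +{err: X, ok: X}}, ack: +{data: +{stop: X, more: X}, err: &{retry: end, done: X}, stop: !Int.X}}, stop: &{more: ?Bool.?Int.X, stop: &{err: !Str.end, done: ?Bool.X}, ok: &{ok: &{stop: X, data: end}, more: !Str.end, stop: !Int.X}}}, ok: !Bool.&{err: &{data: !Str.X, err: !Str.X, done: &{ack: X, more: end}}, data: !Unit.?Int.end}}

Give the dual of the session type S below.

!Unit.rec X.+{more: +{ack: ?Str.!Unit.?Bool.X, ok: &{done: !Bool.!Str.end, stop: &{ok: +{more: X, data: X}, done: +{done: X, ok: X, retry: X}, err: &{err: X, ok: X}}, ack: &{data: &{stop: X, more: X}, err: +{retry: end, done: X}, stop: ?Int.X}}, stop: +{more: !Bool.!Int.X, stop: +{err: ?Str.end, done: !Bool.X}, ok: +{ok: +{stop: X, data: end}, more: ?Str.end, stop: ?Int.X}}}, ok: ?Bool.+{err: +{data: ?Str.X, err: ?Str.X, done: +{ack: X, more: end}}, data: ?Unit.!Int.end}}

?Unit ↦ !Unit
  rec X ↦ rec X  (μ self-dual)
    &{more,ok} ↦ +{more,ok}  (&→⊕)
      [more]
        &{ack,ok,stop} ↦ +{ack,ok,stop}  (&→⊕)
          [ack]
            !Str ↦ ?Str
              ?Unit ↦ !Unit
                !Bool ↦ ?Bool
                  dual(X) = X
          [ok]
            +{done,stop,ack} ↦ &{done,stop,ack}  (⊕→&)
              [done]
                ?Bool ↦ !Bool
                  ?Str ↦ !Str
                    dual(end) = end
              [stop]
                +{ok,done,err} ↦ &{ok,done,err}  (⊕→&)
                  [ok]
                    &{more,data} ↦ +{more,data}  (&→⊕)
                      [more]
                        dual(X) = X
                      [data]
                        dual(X) = X
                  [done]
                    &{done,ok,retry} ↦ +{done,ok,retry}  (&→⊕)
                      [done]
                        dual(X) = X
                      [ok]
                        dual(X) = X
                      [retry]
                        dual(X) = X
                  [err]
                    +{err,ok} ↦ &{err,ok}  (⊕→&)
                      [err]
                        dual(X) = X
                      [ok]
                        dual(X) = X
              [ack]
                +{data,err,stop} ↦ &{data,err,stop}  (⊕→&)
                  [data]
                    +{stop,more} ↦ &{stop,more}  (⊕→&)
                      [stop]
                        dual(X) = X
                      [more]
                        dual(X) = X
                  [err]
                    &{retry,done} ↦ +{retry,done}  (&→⊕)
                      [retry]
                        dual(end) = end
                      [done]
                        dual(X) = X
                  [stop]
                    !Int ↦ ?Int
                      dual(X) = X
          [stop]
            &{more,stop,ok} ↦ +{more,stop,ok}  (&→⊕)
              [more]
                ?Bool ↦ !Bool
                  ?Int ↦ !Int
                    dual(X) = X
              [stop]
                &{err,done} ↦ +{err,done}  (&→⊕)
                  [err]
                    !Str ↦ ?Str
                      dual(end) = end
                  [done]
                    ?Bool ↦ !Bool
                      dual(X) = X
              [ok]
                &{ok,more,stop} ↦ +{ok,more,stop}  (&→⊕)
                  [ok]
                    &{stop,data} ↦ +{stop,data}  (&→⊕)
                      [stop]
                        dual(X) = X
                      [data]
                        dual(end) = end
                  [more]
                    !Str ↦ ?Str
                      dual(end) = end
                  [stop]
                    !Int ↦ ?Int
                      dual(X) = X
      [ok]
        !Bool ↦ ?Bool
          &{err,data} ↦ +{err,data}  (&→⊕)
            [err]
              &{data,err,done} ↦ +{data,err,done}  (&→⊕)
                [data]
                  !Str ↦ ?Str
                    dual(X) = X
                [err]
                  !Str ↦ ?Str
                    dual(X) = X
                [done]
                  &{ack,more} ↦ +{ack,more}  (&→⊕)
                    [ack]
                      dual(X) = X
                    [more]
                      dual(end) = end
            [data]
              !Unit ↦ ?Unit
                ?Int ↦ !Int
                  dual(end) = end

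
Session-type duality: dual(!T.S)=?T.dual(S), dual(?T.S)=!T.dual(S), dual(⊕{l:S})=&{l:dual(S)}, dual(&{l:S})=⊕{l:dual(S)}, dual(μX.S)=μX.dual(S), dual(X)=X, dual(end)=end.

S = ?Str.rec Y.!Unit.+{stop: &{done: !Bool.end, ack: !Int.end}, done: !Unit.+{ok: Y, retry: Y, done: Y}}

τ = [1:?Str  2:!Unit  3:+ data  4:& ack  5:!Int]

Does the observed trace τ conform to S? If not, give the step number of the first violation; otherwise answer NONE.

3

step 1: ?Str  ok  state: rec Y.…
step 2: !Unit  ok  state: +{stop: &{done: !Bool.end, ack: !Int.end}, done: !Unit.+{ok: rec Y.…, retry: rec Y.…, done: rec Y.…}}
step 3: got + data, protocol expects + stop or + done  ✗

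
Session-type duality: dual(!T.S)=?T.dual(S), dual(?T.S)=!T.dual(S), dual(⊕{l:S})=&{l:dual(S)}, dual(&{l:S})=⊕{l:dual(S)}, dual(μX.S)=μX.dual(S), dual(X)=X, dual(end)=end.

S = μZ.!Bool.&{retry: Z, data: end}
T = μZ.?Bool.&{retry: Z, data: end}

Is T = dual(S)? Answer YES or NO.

NO

μZ ‖ μZ  match (rec unchanged)
  !Bool ‖ ?Bool  match
    &{retry,data} ‖ &{retry,data}  ✗ choice polarity not flipped — not dual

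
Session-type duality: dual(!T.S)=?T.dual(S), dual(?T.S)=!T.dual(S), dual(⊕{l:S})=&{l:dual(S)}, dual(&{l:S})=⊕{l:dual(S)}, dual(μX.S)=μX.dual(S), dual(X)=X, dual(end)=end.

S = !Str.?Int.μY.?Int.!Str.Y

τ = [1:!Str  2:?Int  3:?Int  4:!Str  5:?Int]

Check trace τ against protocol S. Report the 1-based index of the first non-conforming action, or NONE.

step 1: !Str  ok  now at ?Int.μY.…
step 2: ?Int  ok  now at μY.…
step 3: ?Int  ok  now at !Str.μY.…
step 4: !Str  ok  now at μY.…
step 5: ?Int  ok  now at !Str.μY.…
τ conforms to S (length 5)

NONE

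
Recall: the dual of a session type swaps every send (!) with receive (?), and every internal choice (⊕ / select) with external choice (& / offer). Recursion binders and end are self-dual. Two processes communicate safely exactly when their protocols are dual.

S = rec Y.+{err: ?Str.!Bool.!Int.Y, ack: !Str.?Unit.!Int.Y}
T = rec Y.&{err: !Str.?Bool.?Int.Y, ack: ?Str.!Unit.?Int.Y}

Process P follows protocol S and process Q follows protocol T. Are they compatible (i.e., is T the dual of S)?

rec Y ‖ rec Y  ok (μ self-dual)
  +{err,ack} ‖ &{err,ack}  ok label sets agree
    case err:
      ?Str ‖ !Str  ok
        !Bool ‖ ?Bool  ok
          !Int ‖ ?Int  ok
            Y ‖ Y  ok
    case ack:
      !Str ‖ ?Str  ok
        ?Unit ‖ !Unit  ok
          !Int ‖ ?Int  ok
            Y ‖ Y  ok

YES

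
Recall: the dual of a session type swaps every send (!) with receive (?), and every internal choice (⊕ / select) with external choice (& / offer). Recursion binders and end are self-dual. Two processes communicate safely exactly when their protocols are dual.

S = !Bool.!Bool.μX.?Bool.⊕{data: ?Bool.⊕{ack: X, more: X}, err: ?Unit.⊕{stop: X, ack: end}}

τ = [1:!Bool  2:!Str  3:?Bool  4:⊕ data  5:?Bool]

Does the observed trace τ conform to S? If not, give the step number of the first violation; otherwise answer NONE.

2

[1] !Bool  ok  state: !Bool.μX.…
[2] got !Str, protocol expects !Bool  ✗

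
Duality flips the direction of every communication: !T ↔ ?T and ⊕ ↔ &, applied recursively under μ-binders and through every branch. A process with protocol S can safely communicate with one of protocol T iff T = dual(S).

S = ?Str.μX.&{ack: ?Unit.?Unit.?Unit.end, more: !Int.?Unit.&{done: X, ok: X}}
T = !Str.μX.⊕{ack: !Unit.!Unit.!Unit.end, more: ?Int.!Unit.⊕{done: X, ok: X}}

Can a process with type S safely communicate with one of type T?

?Str ‖ !Str  match
  μX ‖ μX  match (rec unchanged)
    &{ack,more} ‖ ⊕{ack,more}  match labels match
      • ack:
        ?Unit ‖ !Unit  match
          ?Unit ‖ !Unit  match
            ?Unit ‖ !Unit  match
              end ‖ end  match
      • more:
        !Int ‖ ?Int  match
          ?Unit ‖ !Unit  match
            &{done,ok} ‖ ⊕{done,ok}  match labels match
              • done:
                X ‖ X  match
              • ok:
                X ‖ X  match

YES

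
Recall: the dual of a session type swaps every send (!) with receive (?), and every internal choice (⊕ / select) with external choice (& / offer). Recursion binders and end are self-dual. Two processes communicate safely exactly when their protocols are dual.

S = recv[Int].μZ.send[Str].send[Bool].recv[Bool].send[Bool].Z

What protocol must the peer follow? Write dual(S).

recv[Int] → send[Int]
  μZ → μZ  (rec unchanged)
    send[Str] → recv[Str]
      send[Bool] → recv[Bool]
        recv[Bool] → send[Bool]
          send[Bool] → recv[Bool]
            dual(Z) = Z

send[Int].μZ.recv[Str].recv[Bool].send[Bool].recv[Bool].Z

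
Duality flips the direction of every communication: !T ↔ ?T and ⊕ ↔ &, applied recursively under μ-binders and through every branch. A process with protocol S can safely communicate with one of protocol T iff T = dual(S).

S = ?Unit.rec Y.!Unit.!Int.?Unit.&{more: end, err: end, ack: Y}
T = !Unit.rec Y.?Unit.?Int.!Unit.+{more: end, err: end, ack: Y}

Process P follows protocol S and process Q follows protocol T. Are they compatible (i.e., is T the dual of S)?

YES

?Unit | !Unit  match
  rec Y | rec Y  match (μ self-dual)
    !Unit | ?Unit  match
      !Int | ?Int  match
        ?Unit | !Unit  match
          &{more,err,ack} | +{more,err,ack}  match label sets agree
            case more:
              end | end  match
            case err:
              end | end  match
            case ack:
              Y | Y  match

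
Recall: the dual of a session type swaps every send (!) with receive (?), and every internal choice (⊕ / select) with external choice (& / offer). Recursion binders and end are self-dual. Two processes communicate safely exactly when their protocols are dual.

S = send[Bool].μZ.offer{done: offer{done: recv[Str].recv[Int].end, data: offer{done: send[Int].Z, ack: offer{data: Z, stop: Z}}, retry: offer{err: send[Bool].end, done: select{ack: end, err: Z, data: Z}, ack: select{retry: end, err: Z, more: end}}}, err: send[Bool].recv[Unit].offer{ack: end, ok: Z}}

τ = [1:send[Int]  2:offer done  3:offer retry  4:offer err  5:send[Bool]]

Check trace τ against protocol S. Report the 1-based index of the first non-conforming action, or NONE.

1

[1] got send[Int], protocol expects send[Bool]  ✗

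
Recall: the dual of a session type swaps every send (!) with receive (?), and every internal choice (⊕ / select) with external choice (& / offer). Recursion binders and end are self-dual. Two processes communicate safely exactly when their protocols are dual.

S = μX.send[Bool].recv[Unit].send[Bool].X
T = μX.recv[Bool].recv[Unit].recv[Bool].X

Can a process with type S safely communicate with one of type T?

NO

μX ‖ μX  ✓ (μ self-dual)
  send[Bool] ‖ recv[Bool]  ✓
    recv[Unit] ‖ recv[Unit]  ✗ same direction on both sides — not dual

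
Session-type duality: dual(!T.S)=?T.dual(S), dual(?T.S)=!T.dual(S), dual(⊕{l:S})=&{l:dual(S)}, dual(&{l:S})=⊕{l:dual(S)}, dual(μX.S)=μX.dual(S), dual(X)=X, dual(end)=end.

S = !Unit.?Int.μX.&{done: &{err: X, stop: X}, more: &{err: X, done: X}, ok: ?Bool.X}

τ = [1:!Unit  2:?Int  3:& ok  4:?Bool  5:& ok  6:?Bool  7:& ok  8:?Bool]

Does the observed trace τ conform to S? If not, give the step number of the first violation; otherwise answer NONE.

step 1: !Unit  ✓  residual = ?Int.μX.…
step 2: ?Int  ✓  residual = μX.…
step 3: & ok  ✓  residual = ?Bool.μX.…
step 4: ?Bool  ✓  residual = μX.…
step 5: & ok  ✓  residual = ?Bool.μX.…
step 6: ?Bool  ✓  residual = μX.…
step 7: & ok  ✓  residual = ?Bool.μX.…
step 8: ?Bool  ✓  residual = μX.…
all 8 steps conform

NONE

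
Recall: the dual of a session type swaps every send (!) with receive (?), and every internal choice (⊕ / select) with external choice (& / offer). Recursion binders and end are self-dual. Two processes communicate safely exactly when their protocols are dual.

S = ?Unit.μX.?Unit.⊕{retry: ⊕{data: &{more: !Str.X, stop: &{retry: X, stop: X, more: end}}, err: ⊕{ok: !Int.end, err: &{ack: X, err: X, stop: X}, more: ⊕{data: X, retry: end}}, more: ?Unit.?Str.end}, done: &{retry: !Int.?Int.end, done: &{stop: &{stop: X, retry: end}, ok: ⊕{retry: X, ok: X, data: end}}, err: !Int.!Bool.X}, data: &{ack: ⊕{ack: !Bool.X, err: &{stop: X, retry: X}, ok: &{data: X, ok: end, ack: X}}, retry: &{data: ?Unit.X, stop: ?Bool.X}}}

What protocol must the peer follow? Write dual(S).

?Unit ↦ !Unit
  μX ↦ μX  (μ self-dual)
    ?Unit ↦ !Unit
      ⊕{retry,done,data} ↦ &{retry,done,data}  (select→offer)
        [retry]
          ⊕{data,err,more} ↦ &{data,err,more}  (select→offer)
            [data]
              &{more,stop} ↦ ⊕{more,stop}  (external→internal)
                [more]
                  !Str ↦ ?Str
                    dual(X) = X
                [stop]
                  &{retry,stop,more} ↦ ⊕{retry,stop,more}  (external→internal)
                    [retry]
                      dual(X) = X
                    [stop]
                      dual(X) = X
                    [more]
                      dual(end) = end
            [err]
              ⊕{ok,err,more} ↦ &{ok,err,more}  (select→offer)
                [ok]
                  !Int ↦ ?Int
                    dual(end) = end
                [err]
                  &{ack,err,stop} ↦ ⊕{ack,err,stop}  (external→internal)
                    [ack]
                      dual(X) = X
                    [err]
                      dual(X) = X
                    [stop]
                      dual(X) = X
                [more]
                  ⊕{data,retry} ↦ &{data,retry}  (select→offer)
                    [data]
                      dual(X) = X
                    [retry]
                      dual(end) = end
            [more]
              ?Unit ↦ !Unit
                ?Str ↦ !Str
                  dual(end) = end
        [done]
          &{retry,done,err} ↦ ⊕{retry,done,err}  (external→internal)
            [retry]
              !Int ↦ ?Int
                ?Int ↦ !Int
                  dual(end) = end
            [done]
              &{stop,ok} ↦ ⊕{stop,ok}  (external→internal)
                [stop]
                  &{stop,retry} ↦ ⊕{stop,retry}  (external→internal)
                    [stop]
                      dual(X) = X
                    [retry]
                      dual(end) = end
                [ok]
                  ⊕{retry,ok,data} ↦ &{retry,ok,data}  (select→offer)
                    [retry]
                      dual(X) = X
                    [ok]
                      dual(X) = X
                    [data]
                      dual(end) = end
            [err]
              !Int ↦ ?Int
                !Bool ↦ ?Bool
                  dual(X) = X
        [data]
          &{ack,retry} ↦ ⊕{ack,retry}  (external→internal)
            [ack]
              ⊕{ack,err,ok} ↦ &{ack,err,ok}  (select→offer)
                [ack]
                  !Bool ↦ ?Bool
                    dual(X) = X
                [err]
                  &{stop,retry} ↦ ⊕{stop,retry}  (external→internal)
                    [stop]
                      dual(X) = X
                    [retry]
                      dual(X) = X
                [ok]
                  &{data,ok,ack} ↦ ⊕{data,ok,ack}  (external→internal)
                    [data]
                      dual(X) = X
                    [ok]
                      dual(end) = end
                    [ack]
                      dual(X) = X
            [retry]
              &{data,stop} ↦ ⊕{data,stop}  (external→internal)
                [data]
                  ?Unit ↦ !Unit
                    dual(X) = X
                [stop]
                  ?Bool ↦ !Bool
                    dual(X) = X

!Unit.μX.!Unit.&{retry: &{data: ⊕{more: ?Str.X, stop: ⊕{retry: X, stop: X, more: end}}, err: &{ok: ?Int.end, err: ⊕{ack: X, err: X, stop: X}, more: &{data: X, retry: end}}, more: !Unit.!Str.end}, done: ⊕{retry: ?Int.!Int.end, done: ⊕{stop: ⊕{stop: X, retry: end}, ok: &{retry: X, ok: X, data: end}}, err: ?Int.?Bool.X}, data: ⊕{ack: &{ack: ?Bool.X, err: ⊕{stop: X, retry: X}, ok: ⊕{data: X, ok: end, ack: X}}, retry: ⊕{data: !Unit.X, stop: !Bool.X}}}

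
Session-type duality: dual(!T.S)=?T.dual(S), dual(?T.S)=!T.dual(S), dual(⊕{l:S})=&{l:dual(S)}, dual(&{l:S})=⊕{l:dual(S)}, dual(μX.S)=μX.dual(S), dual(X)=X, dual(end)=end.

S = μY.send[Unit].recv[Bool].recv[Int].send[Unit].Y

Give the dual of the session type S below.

μY.recv[Unit].send[Bool].send[Int].recv[Unit].Y

μY ↦ μY  (binder kept)
  send[Unit] ↦ recv[Unit]
    recv[Bool] ↦ send[Bool]
      recv[Int] ↦ send[Int]
        send[Unit] ↦ recv[Unit]
          dual(Y) = Y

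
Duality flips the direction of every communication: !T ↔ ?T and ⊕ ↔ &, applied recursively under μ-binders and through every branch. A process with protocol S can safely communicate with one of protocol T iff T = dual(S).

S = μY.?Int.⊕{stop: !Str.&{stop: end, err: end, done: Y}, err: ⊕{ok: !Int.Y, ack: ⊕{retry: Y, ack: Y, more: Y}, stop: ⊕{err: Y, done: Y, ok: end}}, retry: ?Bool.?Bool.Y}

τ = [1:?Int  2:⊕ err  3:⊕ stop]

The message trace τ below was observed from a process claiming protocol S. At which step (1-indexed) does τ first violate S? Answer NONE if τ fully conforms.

step 1: ?Int  match  cont: ⊕{stop: !Str.&{stop: end, err: end, done: μY.…}, err: ⊕{ok: !Int.μY.…, ack: ⊕{retry: μY.…, ack: μY.…, more: μY.…}, stop: ⊕{err: μY.…, done: μY.…, ok: end}}, retry: ?Bool.?Bool.μY.…}
step 2: ⊕ err  match  cont: ⊕{ok: !Int.μY.…, ack: ⊕{retry: μY.…, ack: μY.…, more: μY.…}, stop: ⊕{err: μY.…, done: μY.…, ok: end}}
step 3: ⊕ stop  match  cont: ⊕{err: μY.…, done: μY.…, ok: end}
τ conforms to S (length 3)

NONE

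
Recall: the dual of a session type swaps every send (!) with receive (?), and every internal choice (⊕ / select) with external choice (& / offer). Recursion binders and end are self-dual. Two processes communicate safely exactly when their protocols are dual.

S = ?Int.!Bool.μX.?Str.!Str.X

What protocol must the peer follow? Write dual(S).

?Int ↦ !Int
  !Bool ↦ ?Bool
    μX ↦ μX  (rec unchanged)
      ?Str ↦ !Str
        !Str ↦ ?Str
          dual(X) = X

!Int.?Bool.μX.!Str.?Str.X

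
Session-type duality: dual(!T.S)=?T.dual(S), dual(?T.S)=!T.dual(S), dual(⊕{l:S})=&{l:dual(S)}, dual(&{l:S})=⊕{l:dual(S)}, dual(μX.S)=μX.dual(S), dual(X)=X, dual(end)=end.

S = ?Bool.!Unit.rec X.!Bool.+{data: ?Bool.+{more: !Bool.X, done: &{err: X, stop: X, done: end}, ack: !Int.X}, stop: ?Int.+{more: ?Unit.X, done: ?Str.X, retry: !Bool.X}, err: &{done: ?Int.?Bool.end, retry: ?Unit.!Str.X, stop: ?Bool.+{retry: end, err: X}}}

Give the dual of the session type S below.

?Bool = !Bool
  !Unit = ?Unit
    rec X = rec X  (rec unchanged)
      !Bool = ?Bool
        +{data,stop,err} = &{data,stop,err}  (internal→external)
          • data:
            ?Bool = !Bool
              +{more,done,ack} = &{more,done,ack}  (internal→external)
                • more:
                  !Bool = ?Bool
                    X self-dual
                • done:
                  &{err,stop,done} = +{err,stop,done}  (&→⊕)
                    • err:
                      X self-dual
                    • stop:
                      X self-dual
                    • done:
                      end self-dual
                • ack:
                  !Int = ?Int
                    X self-dual
          • stop:
            ?Int = !Int
              +{more,done,retry} = &{more,done,retry}  (internal→external)
                • more:
                  ?Unit = !Unit
                    X self-dual
                • done:
                  ?Str = !Str
                    X self-dual
                • retry:
                  !Bool = ?Bool
                    X self-dual
          • err:
            &{done,retry,stop} = +{done,retry,stop}  (&→⊕)
              • done:
                ?Int = !Int
                  ?Bool = !Bool
                    end self-dual
              • retry:
                ?Unit = !Unit
                  !Str = ?Str
                    X self-dual
              • stop:
                ?Bool = !Bool
                  +{retry,err} = &{retry,err}  (internal→external)
                    • retry:
                      end self-dual
                    • err:
                      X self-dual

!Bool.?Unit.rec X.?Bool.&{data: !Bool.&{more: ?Bool.X, done: +{err: X, stop: X, done: end}, ack: ?Int.X}, stop: !Int.&{more: !Unit.X, done: !Str.X, retry: ?Bool.X}, err: +{done: !Int.!Bool.end, retry: !Unit.?Str.X, stop: !Bool.&{retry: end, err: X}}}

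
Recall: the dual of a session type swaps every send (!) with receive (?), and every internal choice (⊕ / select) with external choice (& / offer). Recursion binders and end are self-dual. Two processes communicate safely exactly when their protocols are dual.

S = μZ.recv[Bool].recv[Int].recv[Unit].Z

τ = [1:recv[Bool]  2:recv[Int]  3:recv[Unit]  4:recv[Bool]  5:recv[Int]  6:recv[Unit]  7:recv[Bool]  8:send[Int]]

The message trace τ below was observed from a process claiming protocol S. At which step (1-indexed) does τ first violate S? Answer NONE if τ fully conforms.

@1 recv[Bool]  ✓  residual = recv[Int].recv[Unit].μZ.…
@2 recv[Int]  ✓  residual = recv[Unit].μZ.…
@3 recv[Unit]  ✓  residual = μZ.…
@4 recv[Bool]  ✓  residual = recv[Int].recv[Unit].μZ.…
@5 recv[Int]  ✓  residual = recv[Unit].μZ.…
@6 recv[Unit]  ✓  residual = μZ.…
@7 recv[Bool]  ✓  residual = recv[Int].recv[Unit].μZ.…
@8 got send[Int], protocol expects recv[Int]  ✗

8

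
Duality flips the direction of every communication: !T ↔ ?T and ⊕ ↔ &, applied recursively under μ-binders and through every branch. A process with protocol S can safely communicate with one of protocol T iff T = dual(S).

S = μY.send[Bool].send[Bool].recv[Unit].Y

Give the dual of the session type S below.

μY.recv[Bool].recv[Bool].send[Unit].Y

μY → μY  (rec unchanged)
  send[Bool] → recv[Bool]
    send[Bool] → recv[Bool]
      recv[Unit] → send[Unit]
        dual(Y) = Y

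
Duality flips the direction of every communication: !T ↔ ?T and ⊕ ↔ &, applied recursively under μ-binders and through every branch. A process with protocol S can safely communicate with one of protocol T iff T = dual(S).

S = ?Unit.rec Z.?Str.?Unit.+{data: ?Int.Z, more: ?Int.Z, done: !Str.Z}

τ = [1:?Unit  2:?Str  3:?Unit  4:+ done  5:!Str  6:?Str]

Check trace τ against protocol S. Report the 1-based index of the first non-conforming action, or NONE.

NONE

@1 ?Unit  match  now at rec Z.…
@2 ?Str  match  now at ?Unit.+{data: ?Int.rec Z.…, more: ?Int.rec Z.…, done: !Str.rec Z.…}
@3 ?Unit  match  now at +{data: ?Int.rec Z.…, more: ?Int.rec Z.…, done: !Str.rec Z.…}
@4 + done  match  now at !Str.rec Z.…
@5 !Str  match  now at rec Z.…
@6 ?Str  match  now at ?Unit.+{data: ?Int.rec Z.…, more: ?Int.rec Z.…, done: !Str.rec Z.…}
τ conforms to S (length 6)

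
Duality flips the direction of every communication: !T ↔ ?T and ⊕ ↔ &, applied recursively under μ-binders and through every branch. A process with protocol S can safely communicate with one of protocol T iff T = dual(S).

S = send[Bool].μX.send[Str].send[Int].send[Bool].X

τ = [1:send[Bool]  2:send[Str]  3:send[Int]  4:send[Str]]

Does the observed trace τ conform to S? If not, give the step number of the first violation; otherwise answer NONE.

4

[1] send[Bool]  ok  now at μX.…
[2] send[Str]  ok  now at send[Int].send[Bool].μX.…
[3] send[Int]  ok  now at send[Bool].μX.…
[4] got send[Str], protocol expects send[Bool]  ✗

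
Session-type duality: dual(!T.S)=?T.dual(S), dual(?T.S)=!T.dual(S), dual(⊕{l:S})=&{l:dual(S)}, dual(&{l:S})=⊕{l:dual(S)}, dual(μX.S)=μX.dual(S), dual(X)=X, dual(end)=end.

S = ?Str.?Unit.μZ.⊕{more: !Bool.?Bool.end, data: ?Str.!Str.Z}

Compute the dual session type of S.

!Str.!Unit.μZ.&{more: ?Bool.!Bool.end, data: !Str.?Str.Z}

?Str = !Str
  ?Unit = !Unit
    μZ = μZ  (rec unchanged)
      ⊕{more,data} = &{more,data}  (select→offer)
        [more]
          !Bool = ?Bool
            ?Bool = !Bool
              dual(end) = end
        [data]
          ?Str = !Str
            !Str = ?Str
              dual(Z) = Z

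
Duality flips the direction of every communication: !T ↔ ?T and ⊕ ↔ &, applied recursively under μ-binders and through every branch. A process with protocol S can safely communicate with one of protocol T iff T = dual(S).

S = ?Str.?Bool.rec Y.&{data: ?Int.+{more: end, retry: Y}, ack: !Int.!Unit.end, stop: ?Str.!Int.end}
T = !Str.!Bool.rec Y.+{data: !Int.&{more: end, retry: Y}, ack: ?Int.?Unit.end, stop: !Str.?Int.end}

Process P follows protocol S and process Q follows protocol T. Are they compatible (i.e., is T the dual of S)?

?Str ‖ !Str  match
  ?Bool ‖ !Bool  match
    rec Y ‖ rec Y  match (μ self-dual)
      &{data,ack,stop} ‖ +{data,ack,stop}  match labels match
        case data:
          ?Int ‖ !Int  match
            +{more,retry} ‖ &{more,retry}  match labels match
              case more:
                end ‖ end  match
              case retry:
                Y ‖ Y  match
        case ack:
          !Int ‖ ?Int  match
            !Unit ‖ ?Unit  match
              end ‖ end  match
        case stop:
          ?Str ‖ !Str  match
            !Int ‖ ?Int  match
              end ‖ end  match

YES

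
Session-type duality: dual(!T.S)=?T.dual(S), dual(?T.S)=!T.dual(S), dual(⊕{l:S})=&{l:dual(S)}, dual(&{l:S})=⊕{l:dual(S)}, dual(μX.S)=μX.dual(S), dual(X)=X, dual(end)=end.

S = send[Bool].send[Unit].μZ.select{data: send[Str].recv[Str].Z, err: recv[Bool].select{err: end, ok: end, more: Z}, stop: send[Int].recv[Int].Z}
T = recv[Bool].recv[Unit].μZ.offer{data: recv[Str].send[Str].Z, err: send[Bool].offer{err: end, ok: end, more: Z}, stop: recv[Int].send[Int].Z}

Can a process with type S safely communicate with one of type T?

send[Bool] vs recv[Bool]  ✓
  send[Unit] vs recv[Unit]  ✓
    μZ vs μZ  ✓ (rec unchanged)
      select{data,err,stop} vs offer{data,err,stop}  ✓ label sets agree
        • data:
          send[Str] vs recv[Str]  ✓
            recv[Str] vs send[Str]  ✓
              Z vs Z  ✓
        • err:
          recv[Bool] vs send[Bool]  ✓
            select{err,ok,more} vs offer{err,ok,more}  ✓ label sets agree
              • err:
                end vs end  ✓
              • ok:
                end vs end  ✓
              • more:
                Z vs Z  ✓
        • stop:
          send[Int] vs recv[Int]  ✓
            recv[Int] vs send[Int]  ✓
              Z vs Z  ✓

YES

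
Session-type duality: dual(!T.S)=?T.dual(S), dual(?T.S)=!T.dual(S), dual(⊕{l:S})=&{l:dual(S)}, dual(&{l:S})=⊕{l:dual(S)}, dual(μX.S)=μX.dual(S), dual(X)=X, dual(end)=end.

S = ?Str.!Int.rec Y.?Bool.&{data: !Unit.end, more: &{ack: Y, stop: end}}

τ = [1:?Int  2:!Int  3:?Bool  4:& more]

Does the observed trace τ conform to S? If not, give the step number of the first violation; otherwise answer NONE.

[1] got ?Int, protocol expects ?Str  ✗

1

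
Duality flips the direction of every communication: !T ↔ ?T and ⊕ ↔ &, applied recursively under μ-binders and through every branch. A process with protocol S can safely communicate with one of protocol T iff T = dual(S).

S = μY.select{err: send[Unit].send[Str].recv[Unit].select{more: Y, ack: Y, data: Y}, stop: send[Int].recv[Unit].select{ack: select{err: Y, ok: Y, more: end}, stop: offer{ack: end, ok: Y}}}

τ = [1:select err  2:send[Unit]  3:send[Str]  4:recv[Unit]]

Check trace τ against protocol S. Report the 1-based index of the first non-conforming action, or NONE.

NONE

step 1: select err  match  residual = send[Unit].send[Str].recv[Unit].select{more: μY.…, ack: μY.…, data: μY.…}
step 2: send[Unit]  match  residual = send[Str].recv[Unit].select{more: μY.…, ack: μY.…, data: μY.…}
step 3: send[Str]  match  residual = recv[Unit].select{more: μY.…, ack: μY.…, data: μY.…}
step 4: recv[Unit]  match  residual = select{more: μY.…, ack: μY.…, data: μY.…}
all 4 steps conform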